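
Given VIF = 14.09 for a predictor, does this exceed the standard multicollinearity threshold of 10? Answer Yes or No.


The threshold is 10.
VIF = 14.09 is >= 10.
Multicollinearity indication: Yes.

Yes


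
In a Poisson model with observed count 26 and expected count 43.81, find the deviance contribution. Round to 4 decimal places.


y/mu = 26/43.81 = 0.593472 (approx.), and ln(26/43.81) = -0.521766.
y * ln(y/mu) = 26 * -0.521766 = -13.565916.
y - mu = -17.81.
D = 2 * (-13.565916 - -17.81) = 8.488168, which rounds to 8.4882.

8.4882


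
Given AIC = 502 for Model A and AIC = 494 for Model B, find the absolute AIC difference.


|AIC_A - AIC_B| = |502 - 494| = 8.
Model B is preferred (lower AIC).

8


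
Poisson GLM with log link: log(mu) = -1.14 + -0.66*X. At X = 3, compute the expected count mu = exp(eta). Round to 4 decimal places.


Compute eta = -1.14 + -0.66 * 3 = -3.1200.
Apply inverse link: mu = e^-3.1200 = 0.0442.

0.0442


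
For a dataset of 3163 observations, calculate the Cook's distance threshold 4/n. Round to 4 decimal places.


Cook's distance cutoff = 4/n = 4/3163.
= 0.0013.

0.0013


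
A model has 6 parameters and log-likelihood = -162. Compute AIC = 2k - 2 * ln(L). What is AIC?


AIC = 2*6 - 2*(-162).
= 12 + 324 = 336.

336


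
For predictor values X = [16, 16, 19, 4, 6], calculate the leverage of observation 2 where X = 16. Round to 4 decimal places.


Mean of X: xbar = 12.2000.
SXX = 180.8000.
For X = 16: h = 1/5 + (16 - 12.2000)^2/180.8000 = 0.2799.

0.2799


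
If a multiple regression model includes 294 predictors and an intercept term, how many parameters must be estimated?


Including the intercept, the model has 294 predictor coefficients + 1 intercept.
Total = 295.

295


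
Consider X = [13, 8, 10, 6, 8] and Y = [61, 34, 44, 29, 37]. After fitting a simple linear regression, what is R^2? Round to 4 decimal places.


Fit the OLS line: b0 = -0.7857, b1 = 4.6429.
SSres = 14.4286.
SStot = 618.0000.
R^2 = 1 - 14.4286/618.0000 = 0.9767.

0.9767


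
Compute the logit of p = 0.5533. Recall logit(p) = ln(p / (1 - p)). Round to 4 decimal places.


1 - p = 0.4467.
p/(1-p) = 1.2386.
logit = ln(1.2386) = 0.2140.

0.2140


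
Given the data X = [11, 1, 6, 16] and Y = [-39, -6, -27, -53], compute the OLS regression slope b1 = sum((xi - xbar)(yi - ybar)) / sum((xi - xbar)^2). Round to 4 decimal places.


First compute the means: xbar = 8.5000, ybar = -31.2500.
Then S_xx = sum((xi - xbar)^2) = 125.0000.
S_xy = sum((xi - xbar)(yi - ybar)) = -382.5000.
b1 = S_xy / S_xx = -382.5000 / 125.0000 = -3.0600.

-3.0600


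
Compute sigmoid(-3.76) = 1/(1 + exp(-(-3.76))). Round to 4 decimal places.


exp(3.7600) = 42.9484.
1 + exp(-z) = 43.9484.
sigmoid = 1/43.9484 = 0.0228.

0.0228


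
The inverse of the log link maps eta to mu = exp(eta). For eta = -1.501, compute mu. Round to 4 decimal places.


mu = exp(eta) = exp(-1.501).
= 0.2229.

0.2229


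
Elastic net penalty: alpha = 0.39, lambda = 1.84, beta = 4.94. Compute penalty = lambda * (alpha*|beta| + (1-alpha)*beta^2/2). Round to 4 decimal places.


L1 component = 0.39 * |4.94| = 1.9266.
L2 component = 0.61 * 4.94^2 / 2 = 7.4431.
Penalty = 1.84 * (1.9266 + 7.4431) = 1.84 * 9.3697 = 17.2402.

17.2402


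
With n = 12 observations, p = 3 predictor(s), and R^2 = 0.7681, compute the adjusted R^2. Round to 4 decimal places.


Using the formula:
(1 - 0.7681) = 0.2319.
Multiply by 11/8: 0.2319 * 11 = 2.5509, then 2.5509 / 8 = 0.3189.
Adj R^2 = 1 - 0.3189 = 0.6811.

0.6811


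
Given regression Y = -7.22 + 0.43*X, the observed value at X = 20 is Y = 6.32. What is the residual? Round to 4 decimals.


Fitted value at X = 20 is yhat = -7.22 + 0.43*20 = 1.3800.
Residual = 6.32 - 1.3800 = 4.9400.

4.9400


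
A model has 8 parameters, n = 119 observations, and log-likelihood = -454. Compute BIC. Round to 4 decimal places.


ln(119) = 4.779123.
k * ln(n) = 8 * 4.779123 = 38.232984.
-2L = 908.
BIC = 38.232984 + 908 = 946.232984, which rounds to 946.2330.

946.2330


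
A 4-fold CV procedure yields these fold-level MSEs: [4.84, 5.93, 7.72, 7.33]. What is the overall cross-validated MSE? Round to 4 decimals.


Total MSE across folds = 25.8200.
CV-MSE = 25.8200/4 = 6.4550.

6.4550


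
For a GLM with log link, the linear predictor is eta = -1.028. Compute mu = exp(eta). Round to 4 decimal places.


The inverse log link gives:
mu = exp(-1.028) = 0.3577.

0.3577


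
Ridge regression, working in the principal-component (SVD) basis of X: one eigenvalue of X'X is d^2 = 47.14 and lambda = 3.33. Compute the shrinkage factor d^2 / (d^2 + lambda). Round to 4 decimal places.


d^2 + lambda = 47.14 + 3.33 = 50.4700.
Shrinkage factor = 47.14/50.4700 = 0.9340.

0.9340


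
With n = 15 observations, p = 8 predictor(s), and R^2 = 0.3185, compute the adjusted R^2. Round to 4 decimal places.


Using the formula:
(1 - 0.3185) = 0.6815.
Multiply by 14/6: 0.6815 * 14 = 9.5410, then 9.5410 / 6 = 1.5902.
Adj R^2 = 1 - 1.5902 = -0.5902.

-0.5902


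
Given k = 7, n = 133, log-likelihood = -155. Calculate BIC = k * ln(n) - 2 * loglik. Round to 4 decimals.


Compute k*ln(n) = 7*ln(133) = 7*4.890349 = 34.232443.
Then -2*loglik = 310.
BIC = 34.232443 + 310 = 344.232443, which rounds to 344.2324.

344.2324


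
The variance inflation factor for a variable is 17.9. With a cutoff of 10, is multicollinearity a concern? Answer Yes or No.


The threshold is 10.
VIF = 17.9 is >= 10.
Multicollinearity indication: Yes.

Yes


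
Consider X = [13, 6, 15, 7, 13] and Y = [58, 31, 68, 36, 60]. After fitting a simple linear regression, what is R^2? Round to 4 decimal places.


Fit the OLS line: b0 = 7.3333, b1 = 4.0062.
SSres = 3.1975.
SStot = 1043.2000.
R^2 = 1 - 3.1975/1043.2000 = 0.9969.

0.9969


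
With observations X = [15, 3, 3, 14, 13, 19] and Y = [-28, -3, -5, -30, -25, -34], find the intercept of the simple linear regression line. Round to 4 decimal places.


Compute b1 = -1.9887 from the OLS formula.
With xbar = 11.1667 and ybar = -20.8333, the intercept is:
b0 = -20.8333 - -1.9887 * 11.1667 = 1.3736.

1.3736


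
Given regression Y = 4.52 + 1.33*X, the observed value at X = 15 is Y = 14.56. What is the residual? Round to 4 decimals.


Fitted value at X = 15 is yhat = 4.52 + 1.33*15 = 24.4700.
Residual = 14.56 - 24.4700 = -9.9100.

-9.9100


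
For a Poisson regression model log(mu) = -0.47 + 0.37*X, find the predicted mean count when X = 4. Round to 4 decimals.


eta = -0.47 + 0.37 * 4 = 1.0100.
mu = exp(1.0100) = 2.7456.

2.7456


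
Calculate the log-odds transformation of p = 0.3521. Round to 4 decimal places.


The odds are p/(1-p) = 0.3521 / 0.6479 = 0.5434.
logit(p) = ln(0.5434) = -0.6098.

-0.6098


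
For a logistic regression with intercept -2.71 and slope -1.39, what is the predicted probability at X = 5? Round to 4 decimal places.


Compute z = -2.71 + (-1.39)(5) = -9.6600.
exp(-z) = 15677.7847.
P = 1/(1 + 15677.7847) = 0.0001.

0.0001


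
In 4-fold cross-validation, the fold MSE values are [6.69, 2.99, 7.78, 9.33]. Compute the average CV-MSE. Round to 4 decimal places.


Sum of fold MSEs = 26.7900.
Average = 26.7900 / 4 = 6.6975.

6.6975


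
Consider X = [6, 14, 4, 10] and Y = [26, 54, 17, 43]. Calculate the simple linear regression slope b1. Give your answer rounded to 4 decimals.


Calculate xbar = 8.5000, ybar = 35.0000.
S_xx = 59.0000, S_xy = 220.0000.
Using b1 = S_xy / S_xx = 220.0000 / 59.0000, we get b1 = 3.7288.

3.7288


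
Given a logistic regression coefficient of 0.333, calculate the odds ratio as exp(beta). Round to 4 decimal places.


The odds ratio is computed as:
OR = e^(0.333) = 1.3951.

1.3951


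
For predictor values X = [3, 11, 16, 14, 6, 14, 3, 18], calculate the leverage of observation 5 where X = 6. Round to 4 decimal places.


Mean of X: xbar = 10.6250.
SXX = 243.8750.
For X = 6: h = 1/8 + (6 - 10.6250)^2/243.8750 = 0.2127.

0.2127


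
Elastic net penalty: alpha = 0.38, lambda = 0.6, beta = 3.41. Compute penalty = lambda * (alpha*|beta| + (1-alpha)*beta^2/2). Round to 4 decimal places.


alpha * |beta| = 0.38 * 3.41 = 1.2958.
(1-alpha) * beta^2/2 = 0.62 * 11.6281/2 = 3.6047.
Total = 0.6 * (1.2958 + 3.6047) = 2.9403.

2.9403


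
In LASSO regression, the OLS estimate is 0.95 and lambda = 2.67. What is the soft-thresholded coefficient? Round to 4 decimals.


Absolute value: |0.95| = 0.95.
Compare to lambda = 2.67.
Since |beta| <= lambda, the coefficient is set to 0.

0.0000


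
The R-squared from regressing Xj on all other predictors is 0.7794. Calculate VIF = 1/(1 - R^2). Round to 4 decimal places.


Using VIF = 1/(1 - R^2_j):
1 - 0.7794 = 0.2206.
VIF = 4.5331.

4.5331


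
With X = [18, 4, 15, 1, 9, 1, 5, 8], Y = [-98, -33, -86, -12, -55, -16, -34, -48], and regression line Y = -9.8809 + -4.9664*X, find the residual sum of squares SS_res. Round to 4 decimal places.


Predicted values from Y = -9.8809 + -4.9664*X.
Residuals: [1.2761, -3.2535, -1.6231, 2.8473, -0.4215, -1.1527, 0.7129, 1.6121].
SSres = 27.5687.

27.5687


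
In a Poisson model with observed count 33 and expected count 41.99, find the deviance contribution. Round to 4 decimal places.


y/mu = 33/41.99 = 0.785901 (approx.), and ln(33/41.99) = -0.240924.
y * ln(y/mu) = 33 * -0.240924 = -7.950492.
y - mu = -8.99.
D = 2 * (-7.950492 - -8.99) = 2.079016, which rounds to 2.0790.

2.0790


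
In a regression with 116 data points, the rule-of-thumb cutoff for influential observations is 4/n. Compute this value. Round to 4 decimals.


Using the rule of thumb:
Threshold = 4 / 116 = 0.0345.

0.0345


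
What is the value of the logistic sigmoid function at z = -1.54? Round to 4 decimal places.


Compute exp(1.5400) = 4.6646.
Sigmoid = 1 / (1 + 4.6646) = 1 / 5.6646 = 0.1765.

0.1765


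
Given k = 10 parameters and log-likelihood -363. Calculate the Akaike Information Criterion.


Compute:
2k = 2*10 = 20.
-2*loglik = -2*(-363) = 726.
AIC = 20 + 726 = 746.

746


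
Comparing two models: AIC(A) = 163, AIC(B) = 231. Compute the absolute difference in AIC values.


|AIC_A - AIC_B| = |163 - 231| = 68.
Model A is preferred (lower AIC).

68


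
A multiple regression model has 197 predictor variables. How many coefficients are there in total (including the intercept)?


Total coefficients = number of predictors + 1 (for the intercept).
= 197 + 1 = 198.

198


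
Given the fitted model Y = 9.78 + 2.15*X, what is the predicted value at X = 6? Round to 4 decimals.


Substitute X = 6 into the equation:
Y = 9.78 + 2.15 * 6 = 9.78 + 12.9000 = 22.6800.

22.6800


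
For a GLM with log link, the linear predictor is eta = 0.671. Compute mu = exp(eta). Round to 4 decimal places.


The inverse log link gives:
mu = exp(0.671) = 1.9562.

1.9562


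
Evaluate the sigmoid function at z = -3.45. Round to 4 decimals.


exp(3.4500) = 31.5004.
1 + exp(-z) = 32.5004.
sigmoid = 1/32.5004 = 0.0308.

0.0308


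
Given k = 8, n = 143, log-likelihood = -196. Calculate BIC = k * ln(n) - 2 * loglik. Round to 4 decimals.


ln(143) = 4.962845.
k * ln(n) = 8 * 4.962845 = 39.702760.
-2L = 392.
BIC = 39.702760 + 392 = 431.702760, which rounds to 431.7028.

431.7028


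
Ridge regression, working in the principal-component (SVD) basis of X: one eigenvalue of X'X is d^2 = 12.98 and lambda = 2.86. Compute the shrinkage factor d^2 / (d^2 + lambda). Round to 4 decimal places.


Denominator = d^2 + lambda = 12.98 + 2.86 = 15.8400.
Shrinkage = 12.98 / 15.8400 = 0.8194.

0.8194


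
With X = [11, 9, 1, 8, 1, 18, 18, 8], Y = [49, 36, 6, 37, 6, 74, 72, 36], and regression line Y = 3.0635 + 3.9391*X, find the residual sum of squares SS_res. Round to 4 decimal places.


Compute predicted values, then residuals = yi - yhat_i.
Residuals: [2.6064, -2.5154, -1.0026, 2.4237, -1.0026, 0.0327, -1.9673, 1.4237].
SSres = sum(residual^2) = 26.9036.

26.9036


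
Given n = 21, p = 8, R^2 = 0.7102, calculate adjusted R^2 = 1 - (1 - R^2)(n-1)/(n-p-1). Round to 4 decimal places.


Adjusted R^2 = 1 - (1 - R^2) * (n-1)/(n-p-1).
(1 - R^2) = 0.2898.
(n-1)/(n-p-1) = 20/12.
(1 - R^2) * (n-1) = 0.2898 * 20 = 5.7960.
Divide by (n-p-1): 5.7960 / 12 = 0.4830.
Adj R^2 = 1 - 0.4830 = 0.5170.

0.5170


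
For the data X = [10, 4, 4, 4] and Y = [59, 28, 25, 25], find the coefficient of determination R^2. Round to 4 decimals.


Fit the OLS line: b0 = 4.0000, b1 = 5.5000.
SSres = 6.0000.
SStot = 822.7500.
R^2 = 1 - 6.0000/822.7500 = 0.9927.

0.9927


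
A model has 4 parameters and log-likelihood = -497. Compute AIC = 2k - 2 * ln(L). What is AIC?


AIC = 2*4 - 2*(-497).
= 8 + 994 = 1002.

1002


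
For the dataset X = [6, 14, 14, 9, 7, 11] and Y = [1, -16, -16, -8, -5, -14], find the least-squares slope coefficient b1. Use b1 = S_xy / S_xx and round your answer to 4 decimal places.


The sample means are xbar = 10.1667 and ybar = -9.6667.
Compute S_xx = 58.8333 and S_xy = -113.3333.
Slope b1 = S_xy / S_xx = -113.3333 / 58.8333 = -1.9263.

-1.9263


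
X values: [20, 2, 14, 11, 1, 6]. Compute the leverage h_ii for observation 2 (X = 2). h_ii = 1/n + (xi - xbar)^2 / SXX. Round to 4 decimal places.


Mean of X: xbar = 9.0000.
SXX = 272.0000.
For X = 2: h = 1/6 + (2 - 9.0000)^2/272.0000 = 0.3468.

0.3468


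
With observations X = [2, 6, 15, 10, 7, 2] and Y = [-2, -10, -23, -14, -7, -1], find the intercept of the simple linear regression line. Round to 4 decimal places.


The slope is b1 = -1.6210.
Sample means are xbar = 7.0000 and ybar = -9.5000.
Intercept: b0 = -9.5000 - (-1.6210)(7.0000) = 1.8468.

1.8468


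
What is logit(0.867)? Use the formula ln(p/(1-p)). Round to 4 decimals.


1 - p = 0.133.
p/(1-p) = 6.5188.
logit = ln(6.5188) = 1.8747.

1.8747


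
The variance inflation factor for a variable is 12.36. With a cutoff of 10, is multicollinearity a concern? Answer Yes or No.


Check: VIF = 12.36 vs threshold = 10.
Since 12.36 >= 10, the answer is Yes.

Yes


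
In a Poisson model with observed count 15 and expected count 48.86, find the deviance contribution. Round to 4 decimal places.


First: ln(15/48.86) = -1.180909.
Then: 15 * -1.180909 = -17.713635.
y - mu = 15 - 48.86 = -33.86.
D = 2(-17.713635 - -33.86) = 32.292730, which rounds to 32.2927.

32.2927


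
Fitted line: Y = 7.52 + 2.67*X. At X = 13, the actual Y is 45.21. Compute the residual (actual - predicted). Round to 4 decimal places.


Predicted = 7.52 + 2.67 * 13 = 42.2300.
Residual = 45.21 - 42.2300 = 2.9800.

2.9800


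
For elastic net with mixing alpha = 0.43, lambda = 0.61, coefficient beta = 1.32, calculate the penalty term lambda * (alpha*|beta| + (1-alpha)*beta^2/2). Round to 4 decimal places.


L1 component = 0.43 * |1.32| = 0.5676.
L2 component = 0.57 * 1.32^2 / 2 = 0.4966.
Penalty = 0.61 * (0.5676 + 0.4966) = 0.61 * 1.0642 = 0.6492.

0.6492


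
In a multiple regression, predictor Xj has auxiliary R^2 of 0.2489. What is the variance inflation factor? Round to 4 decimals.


Denominator: 1 - 0.2489 = 0.7511.
VIF = 1 / 0.7511 = 1.3314.

1.3314


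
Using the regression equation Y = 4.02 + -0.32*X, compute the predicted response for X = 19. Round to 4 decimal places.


Plug X = 19 into Y = 4.02 + -0.32*X:
Y = 4.02 + -6.0800 = -2.0600.

-2.0600


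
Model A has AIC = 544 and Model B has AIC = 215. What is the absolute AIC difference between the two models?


|AIC_A - AIC_B| = |544 - 215| = 329.
Model B is preferred (lower AIC).

329


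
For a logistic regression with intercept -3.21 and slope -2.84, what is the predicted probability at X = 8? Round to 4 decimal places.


Linear predictor: z = -3.21 + -2.84 * 8 = -25.9300.
P = 1/(1 + exp(25.9300)) = 1/(1 + 182497078204.0542) = 0.0000.

0.0000


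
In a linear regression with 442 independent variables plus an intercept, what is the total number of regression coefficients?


Including the intercept, the model has 442 predictor coefficients + 1 intercept.
Total = 443.

443


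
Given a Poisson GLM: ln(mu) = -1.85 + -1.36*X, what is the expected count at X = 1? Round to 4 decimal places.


Linear predictor: eta = -1.85 + (-1.36)(1) = -3.2100.
Expected count: mu = exp(-3.2100) = 0.0404.

0.0404


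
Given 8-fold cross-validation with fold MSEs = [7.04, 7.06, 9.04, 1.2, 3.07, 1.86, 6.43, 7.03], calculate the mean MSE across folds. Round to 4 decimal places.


Total MSE across folds = 42.7300.
CV-MSE = 42.7300/8 = 5.3413.

5.3413


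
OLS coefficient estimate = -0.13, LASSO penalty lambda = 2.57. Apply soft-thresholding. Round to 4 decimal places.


|beta_OLS| = 0.13.
lambda = 2.57.
Since |beta| <= lambda, the coefficient is set to 0.
Result = 0.0000.

0.0000


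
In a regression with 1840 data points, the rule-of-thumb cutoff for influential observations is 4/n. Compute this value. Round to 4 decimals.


Cook's distance cutoff = 4/n = 4/1840.
= 0.0022.

0.0022


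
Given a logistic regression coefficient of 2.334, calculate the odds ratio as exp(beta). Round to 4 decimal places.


The odds ratio is computed as:
OR = e^(2.334) = 10.3191.

10.3191


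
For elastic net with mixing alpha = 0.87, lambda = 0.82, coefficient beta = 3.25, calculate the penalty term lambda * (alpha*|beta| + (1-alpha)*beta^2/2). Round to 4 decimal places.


L1 component = 0.87 * |3.25| = 2.8275.
L2 component = 0.13 * 3.25^2 / 2 = 0.6866.
Penalty = 0.82 * (2.8275 + 0.6866) = 0.82 * 3.5141 = 2.8815.

2.8815


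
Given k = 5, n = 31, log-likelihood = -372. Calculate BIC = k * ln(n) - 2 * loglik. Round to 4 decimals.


Compute k*ln(n) = 5*ln(31) = 5*3.433987 = 17.169935.
Then -2*loglik = 744.
BIC = 17.169935 + 744 = 761.169935, which rounds to 761.1699.

761.1699


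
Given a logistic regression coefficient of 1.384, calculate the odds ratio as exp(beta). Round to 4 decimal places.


The odds ratio is computed as:
OR = e^(1.384) = 3.9908.

3.9908


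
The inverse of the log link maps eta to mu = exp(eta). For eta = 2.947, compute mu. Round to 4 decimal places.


The inverse log link gives:
mu = exp(2.947) = 19.0487.

19.0487


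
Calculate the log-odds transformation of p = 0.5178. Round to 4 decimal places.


1 - p = 0.4822.
p/(1-p) = 1.0738.
logit = ln(1.0738) = 0.0712.

0.0712


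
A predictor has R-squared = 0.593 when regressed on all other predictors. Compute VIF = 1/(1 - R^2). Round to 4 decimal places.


Using VIF = 1/(1 - R^2_j):
1 - 0.593 = 0.407.
VIF = 2.4570.

2.4570


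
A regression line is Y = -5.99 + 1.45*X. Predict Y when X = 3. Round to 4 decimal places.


Substitute X = 3 into the equation:
Y = -5.99 + 1.45 * 3 = -5.99 + 4.3500 = -1.6400.

-1.6400


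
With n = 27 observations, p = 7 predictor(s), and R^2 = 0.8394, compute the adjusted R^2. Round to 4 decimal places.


Plug in: Adj R^2 = 1 - (1 - 0.8394) * 26/19.
= 1 - 0.1606 * 26/19
= 1 - 4.1756 / 19
= 1 - 0.2198 = 0.7802.

0.7802


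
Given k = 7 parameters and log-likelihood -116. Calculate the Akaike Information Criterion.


Compute:
2k = 2*7 = 14.
-2*loglik = -2*(-116) = 232.
AIC = 14 + 232 = 246.

246


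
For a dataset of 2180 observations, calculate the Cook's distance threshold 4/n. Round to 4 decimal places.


The threshold is 4/n.
4/2180 = 0.0018.

0.0018


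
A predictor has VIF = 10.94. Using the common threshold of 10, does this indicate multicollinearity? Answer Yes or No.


Check: VIF = 10.94 vs threshold = 10.
Since 10.94 >= 10, the answer is Yes.

Yes


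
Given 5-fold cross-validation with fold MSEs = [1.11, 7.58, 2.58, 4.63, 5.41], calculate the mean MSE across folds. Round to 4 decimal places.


Add all fold MSEs: 21.3100.
Divide by k = 5: 21.3100/5 = 4.2620.

4.2620


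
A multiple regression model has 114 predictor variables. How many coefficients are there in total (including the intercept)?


Each predictor gets one coefficient, plus one intercept.
Total parameters = 114 + 1 = 115.

115


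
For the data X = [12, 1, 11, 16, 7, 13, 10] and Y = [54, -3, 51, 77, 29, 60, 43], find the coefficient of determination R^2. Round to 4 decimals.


The fitted line is Y = -8.5000 + 5.2929*X.
SSres = 5.7071, SStot = 3927.7143.
R^2 = 1 - SSres/SStot = 0.9985.

0.9985


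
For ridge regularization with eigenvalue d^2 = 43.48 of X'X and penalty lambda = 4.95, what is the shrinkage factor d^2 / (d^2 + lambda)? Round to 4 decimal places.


Denominator = d^2 + lambda = 43.48 + 4.95 = 48.4300.
Shrinkage = 43.48 / 48.4300 = 0.8978.

0.8978


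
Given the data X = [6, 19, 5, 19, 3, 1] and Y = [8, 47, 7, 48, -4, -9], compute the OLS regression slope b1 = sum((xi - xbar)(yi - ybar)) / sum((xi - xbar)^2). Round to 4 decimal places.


Calculate xbar = 8.8333, ybar = 16.1667.
S_xx = 324.8333, S_xy = 1010.1667.
Using b1 = S_xy / S_xx = 1010.1667 / 324.8333, we get b1 = 3.1098.

3.1098


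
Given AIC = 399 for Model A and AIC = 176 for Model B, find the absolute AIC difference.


Absolute difference = |399 - 176| = 223.
The model with lower AIC (B) is preferred.

223


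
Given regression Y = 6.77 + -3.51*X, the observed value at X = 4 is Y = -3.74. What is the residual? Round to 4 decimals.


Fitted value at X = 4 is yhat = 6.77 + -3.51*4 = -7.2700.
Residual = -3.74 - -7.2700 = 3.5300.

3.5300


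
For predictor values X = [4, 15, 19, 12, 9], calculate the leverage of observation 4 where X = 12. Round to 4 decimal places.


Mean of X: xbar = 11.8000.
SXX = 130.8000.
For X = 12: h = 1/5 + (12 - 11.8000)^2/130.8000 = 0.2003.

0.2003


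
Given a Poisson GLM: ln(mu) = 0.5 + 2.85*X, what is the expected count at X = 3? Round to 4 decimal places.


Linear predictor: eta = 0.5 + (2.85)(3) = 9.0500.
Expected count: mu = exp(9.0500) = 8518.5379.

8518.5379


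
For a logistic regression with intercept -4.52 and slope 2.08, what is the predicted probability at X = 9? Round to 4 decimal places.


Compute z = -4.52 + (2.08)(9) = 14.2000.
exp(-z) = 0.0000.
P = 1/(1 + 0.0000) = 1.0000.

1.0000


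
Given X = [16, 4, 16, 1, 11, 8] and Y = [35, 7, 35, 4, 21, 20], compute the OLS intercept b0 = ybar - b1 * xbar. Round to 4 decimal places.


The slope is b1 = 2.1132.
Sample means are xbar = 9.3333 and ybar = 20.3333.
Intercept: b0 = 20.3333 - (2.1132)(9.3333) = 0.6098.

0.6098


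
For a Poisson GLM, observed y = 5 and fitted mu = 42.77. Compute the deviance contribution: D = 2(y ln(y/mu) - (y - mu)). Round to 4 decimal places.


y/mu = 5/42.77 = 0.116904 (approx.), and ln(5/42.77) = -2.146399.
y * ln(y/mu) = 5 * -2.146399 = -10.731995.
y - mu = -37.77.
D = 2 * (-10.731995 - -37.77) = 54.076010, which rounds to 54.0760.

54.0760


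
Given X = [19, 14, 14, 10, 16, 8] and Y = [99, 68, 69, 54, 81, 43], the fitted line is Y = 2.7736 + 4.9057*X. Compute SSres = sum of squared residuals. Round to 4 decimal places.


Predicted values from Y = 2.7736 + 4.9057*X.
Residuals: [3.0181, -3.4534, -2.4534, 2.1694, -0.2648, 0.9808].
SSres = 32.7925.

32.7925


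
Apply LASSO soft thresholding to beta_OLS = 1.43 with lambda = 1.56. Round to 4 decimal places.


Check: |1.43| = 1.43 vs lambda = 1.56.
Since |beta| <= lambda, the coefficient is set to 0.
Soft-thresholded coefficient = 0.0000.

0.0000


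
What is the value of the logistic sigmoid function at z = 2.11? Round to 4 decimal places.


First, exp(-2.1100) = 0.1212.
Then sigma(z) = 1/(1 + 0.1212) = 0.8919.

0.8919


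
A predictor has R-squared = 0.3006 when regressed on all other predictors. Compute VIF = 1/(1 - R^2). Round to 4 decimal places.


Using VIF = 1/(1 - R^2_j):
1 - 0.3006 = 0.6994.
VIF = 1.4298.

1.4298


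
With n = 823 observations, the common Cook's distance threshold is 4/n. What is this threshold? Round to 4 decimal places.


The threshold is 4/n.
4/823 = 0.0049.

0.0049


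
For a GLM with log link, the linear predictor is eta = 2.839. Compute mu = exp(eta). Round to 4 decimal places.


The inverse log link gives:
mu = exp(2.839) = 17.0987.

17.0987


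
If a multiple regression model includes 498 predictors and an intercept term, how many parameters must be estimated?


Each predictor gets one coefficient, plus one intercept.
Total parameters = 498 + 1 = 499.

499


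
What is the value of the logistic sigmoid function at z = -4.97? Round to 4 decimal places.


Compute exp(4.9700) = 144.0269.
Sigmoid = 1 / (1 + 144.0269) = 1 / 145.0269 = 0.0069.

0.0069


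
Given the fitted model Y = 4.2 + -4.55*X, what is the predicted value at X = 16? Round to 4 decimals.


Plug X = 16 into Y = 4.2 + -4.55*X:
Y = 4.2 + -72.8000 = -68.6000.

-68.6000


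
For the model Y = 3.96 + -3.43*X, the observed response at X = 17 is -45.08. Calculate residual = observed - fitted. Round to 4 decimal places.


Compute yhat = 3.96 + (-3.43)(17) = -54.3500.
Residual = actual - predicted = -45.08 - -54.3500 = 9.2700.

9.2700


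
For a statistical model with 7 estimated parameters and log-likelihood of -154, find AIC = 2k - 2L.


Compute:
2k = 2*7 = 14.
-2*loglik = -2*(-154) = 308.
AIC = 14 + 308 = 322.

322


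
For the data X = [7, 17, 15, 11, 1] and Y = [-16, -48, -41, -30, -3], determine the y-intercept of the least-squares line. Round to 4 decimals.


The slope is b1 = -2.8422.
Sample means are xbar = 10.2000 and ybar = -27.6000.
Intercept: b0 = -27.6000 - (-2.8422)(10.2000) = 1.3908.

1.3908


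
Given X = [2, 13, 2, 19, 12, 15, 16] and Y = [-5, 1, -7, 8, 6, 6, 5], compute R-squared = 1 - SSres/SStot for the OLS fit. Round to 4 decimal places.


After computing the OLS fit (b0=-7.3553, b1=0.8289):
SSres = 21.4868, SStot = 208.0000.
R^2 = 1 - 21.4868/208.0000 = 0.8967.

0.8967


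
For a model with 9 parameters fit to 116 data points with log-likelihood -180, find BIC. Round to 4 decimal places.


Compute k*ln(n) = 9*ln(116) = 9*4.753590 = 42.782310.
Then -2*loglik = 360.
BIC = 42.782310 + 360 = 402.782310, which rounds to 402.7823.

402.7823


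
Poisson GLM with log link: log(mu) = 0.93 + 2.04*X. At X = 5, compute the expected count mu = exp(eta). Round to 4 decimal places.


Compute eta = 0.93 + 2.04 * 5 = 11.1300.
Apply inverse link: mu = e^11.1300 = 68186.3720.

68186.3720


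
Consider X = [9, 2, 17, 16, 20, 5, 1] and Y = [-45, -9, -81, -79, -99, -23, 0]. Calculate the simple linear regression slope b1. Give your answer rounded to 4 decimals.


First compute the means: xbar = 10.0000, ybar = -48.0000.
Then S_xx = sum((xi - xbar)^2) = 356.0000.
S_xy = sum((xi - xbar)(yi - ybar)) = -1799.0000.
b1 = S_xy / S_xx = -1799.0000 / 356.0000 = -5.0534.

-5.0534


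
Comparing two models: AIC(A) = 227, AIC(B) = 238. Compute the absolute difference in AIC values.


|AIC_A - AIC_B| = |227 - 238| = 11.
Model A is preferred (lower AIC).

11


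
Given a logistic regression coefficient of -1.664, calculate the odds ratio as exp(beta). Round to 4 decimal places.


exp(-1.664) = 0.1894.
So the odds ratio is 0.1894.

0.1894


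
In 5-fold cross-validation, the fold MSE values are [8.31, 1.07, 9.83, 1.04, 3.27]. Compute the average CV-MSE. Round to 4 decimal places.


Total MSE across folds = 23.5200.
CV-MSE = 23.5200/5 = 4.7040.

4.7040


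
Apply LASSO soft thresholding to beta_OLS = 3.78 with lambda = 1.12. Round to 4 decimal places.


|beta_OLS| = 3.78.
lambda = 1.12.
Since |beta| > lambda, coefficient = sign(beta)*(|beta| - lambda) = 2.6600.
Result = 2.6600.

2.6600


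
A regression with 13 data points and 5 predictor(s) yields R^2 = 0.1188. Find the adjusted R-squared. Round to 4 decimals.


Plug in: Adj R^2 = 1 - (1 - 0.1188) * 12/7.
= 1 - 0.8812 * 12/7
= 1 - 10.5744 / 7
= 1 - 1.5106 = -0.5106.

-0.5106


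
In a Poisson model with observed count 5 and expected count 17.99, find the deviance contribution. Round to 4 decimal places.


Compute y*ln(y/mu) = 5*ln(5/17.99) = 5*-1.280378 = -6.401890.
y - mu = -12.99.
D = 2*(-6.401890 - (-12.99)) = 13.176220, which rounds to 13.1762.

13.1762


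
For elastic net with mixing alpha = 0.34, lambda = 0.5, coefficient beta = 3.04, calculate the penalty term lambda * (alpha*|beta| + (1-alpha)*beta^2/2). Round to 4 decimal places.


Compute:
L1 = 0.34 * 3.04 = 1.0336.
L2 = 0.66 * 3.04^2 / 2 = 3.0497.
Penalty = 0.5 * (1.0336 + 3.0497) = 2.0417.

2.0417


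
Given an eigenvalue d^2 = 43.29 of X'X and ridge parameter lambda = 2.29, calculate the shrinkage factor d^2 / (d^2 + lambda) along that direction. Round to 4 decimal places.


Denominator = d^2 + lambda = 43.29 + 2.29 = 45.5800.
Shrinkage = 43.29 / 45.5800 = 0.9498.

0.9498


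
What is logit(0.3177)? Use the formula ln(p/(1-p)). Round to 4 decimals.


Compute the odds: 0.3177/0.6823 = 0.4656.
Take the natural log: ln(0.4656) = -0.7644.

-0.7644


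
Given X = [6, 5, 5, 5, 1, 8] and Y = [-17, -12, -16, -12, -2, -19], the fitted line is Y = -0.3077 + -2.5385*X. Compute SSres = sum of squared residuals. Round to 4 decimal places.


Predicted values from Y = -0.3077 + -2.5385*X.
Residuals: [-1.4613, 1.0002, -2.9998, 1.0002, 0.8462, 1.6157].
SSres = 16.4615.

16.4615


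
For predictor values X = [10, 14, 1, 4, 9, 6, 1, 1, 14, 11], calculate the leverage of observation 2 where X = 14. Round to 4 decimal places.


Mean of X: xbar = 7.1000.
SXX = 244.9000.
For X = 14: h = 1/10 + (14 - 7.1000)^2/244.9000 = 0.2944.

0.2944


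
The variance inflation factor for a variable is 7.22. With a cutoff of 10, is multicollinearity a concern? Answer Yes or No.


The threshold is 10.
VIF = 7.22 is < 10.
Multicollinearity indication: No.

No


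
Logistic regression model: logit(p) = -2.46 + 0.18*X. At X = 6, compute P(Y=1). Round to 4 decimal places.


z = -2.46 + 0.18 * 6 = -1.3800.
Sigmoid: P = 1 / (1 + exp(1.3800)) = 0.2010.

0.2010


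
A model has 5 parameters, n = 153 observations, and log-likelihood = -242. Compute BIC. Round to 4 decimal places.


ln(153) = 5.030438.
k * ln(n) = 5 * 5.030438 = 25.152190.
-2L = 484.
BIC = 25.152190 + 484 = 509.152190, which rounds to 509.1522.

509.1522


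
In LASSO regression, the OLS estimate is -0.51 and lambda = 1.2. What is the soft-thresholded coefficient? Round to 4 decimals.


Check: |-0.51| = 0.51 vs lambda = 1.2.
Since |beta| <= lambda, the coefficient is set to 0.
Soft-thresholded coefficient = 0.0000.

0.0000


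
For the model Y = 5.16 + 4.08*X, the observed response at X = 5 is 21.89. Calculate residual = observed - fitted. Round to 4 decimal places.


Compute yhat = 5.16 + (4.08)(5) = 25.5600.
Residual = actual - predicted = 21.89 - 25.5600 = -3.6700.

-3.6700


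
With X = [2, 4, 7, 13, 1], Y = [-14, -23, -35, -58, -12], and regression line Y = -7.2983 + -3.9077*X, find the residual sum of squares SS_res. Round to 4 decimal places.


Predicted values from Y = -7.2983 + -3.9077*X.
Residuals: [1.1137, -0.0709, -0.3478, 0.0984, -0.7940].
SSres = 2.0064.

2.0064


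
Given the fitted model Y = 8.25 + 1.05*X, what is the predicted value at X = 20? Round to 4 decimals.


Plug X = 20 into Y = 8.25 + 1.05*X:
Y = 8.25 + 21.0000 = 29.2500.

29.2500


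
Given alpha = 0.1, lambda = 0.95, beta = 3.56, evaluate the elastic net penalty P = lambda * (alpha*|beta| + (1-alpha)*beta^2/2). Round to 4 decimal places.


alpha * |beta| = 0.1 * 3.56 = 0.3560.
(1-alpha) * beta^2/2 = 0.9 * 12.6736/2 = 5.7031.
Total = 0.95 * (0.3560 + 5.7031) = 5.7562.

5.7562


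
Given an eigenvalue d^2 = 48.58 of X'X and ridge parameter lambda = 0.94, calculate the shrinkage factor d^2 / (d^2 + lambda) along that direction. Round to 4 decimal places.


d^2 + lambda = 48.58 + 0.94 = 49.5200.
Shrinkage factor = 48.58/49.5200 = 0.9810.

0.9810


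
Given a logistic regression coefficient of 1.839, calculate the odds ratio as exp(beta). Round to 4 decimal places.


exp(1.839) = 6.2902.
So the odds ratio is 6.2902.

6.2902


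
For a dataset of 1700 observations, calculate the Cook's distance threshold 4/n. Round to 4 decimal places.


The threshold is 4/n.
4/1700 = 0.0024.

0.0024


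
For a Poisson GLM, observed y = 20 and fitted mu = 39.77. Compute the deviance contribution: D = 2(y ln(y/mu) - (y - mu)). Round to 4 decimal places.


y/mu = 20/39.77 = 0.502892 (approx.), and ln(20/39.77) = -0.687381.
y * ln(y/mu) = 20 * -0.687381 = -13.747620.
y - mu = -19.77.
D = 2 * (-13.747620 - -19.77) = 12.044760, which rounds to 12.0448.

12.0448


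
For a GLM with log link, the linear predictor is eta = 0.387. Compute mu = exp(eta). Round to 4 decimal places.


The inverse log link gives:
mu = exp(0.387) = 1.4726.

1.4726


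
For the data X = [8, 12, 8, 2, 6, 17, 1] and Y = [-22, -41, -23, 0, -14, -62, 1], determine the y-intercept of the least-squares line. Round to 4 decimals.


Compute b1 = -4.0285 from the OLS formula.
With xbar = 7.7143 and ybar = -23.0000, the intercept is:
b0 = -23.0000 - -4.0285 * 7.7143 = 8.0770.

8.0770


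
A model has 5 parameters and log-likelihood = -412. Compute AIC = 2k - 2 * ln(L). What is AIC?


Compute:
2k = 2*5 = 10.
-2*loglik = -2*(-412) = 824.
AIC = 10 + 824 = 834.

834


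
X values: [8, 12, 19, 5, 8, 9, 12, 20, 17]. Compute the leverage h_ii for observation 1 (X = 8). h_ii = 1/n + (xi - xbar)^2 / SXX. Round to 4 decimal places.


Mean of X: xbar = 12.2222.
SXX = 227.5556.
For X = 8: h = 1/9 + (8 - 12.2222)^2/227.5556 = 0.1895.

0.1895


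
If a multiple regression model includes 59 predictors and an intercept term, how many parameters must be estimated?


Each predictor gets one coefficient, plus one intercept.
Total parameters = 59 + 1 = 60.

60


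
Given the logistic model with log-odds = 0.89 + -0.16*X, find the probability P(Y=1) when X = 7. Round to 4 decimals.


Compute z = 0.89 + (-0.16)(7) = -0.2300.
exp(-z) = 1.2586.
P = 1/(1 + 1.2586) = 0.4428.

0.4428


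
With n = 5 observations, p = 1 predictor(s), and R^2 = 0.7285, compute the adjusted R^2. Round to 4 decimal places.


Adjusted R^2 = 1 - (1 - R^2) * (n-1)/(n-p-1).
(1 - R^2) = 0.2715.
(n-1)/(n-p-1) = 4/3.
(1 - R^2) * (n-1) = 0.2715 * 4 = 1.0860.
Divide by (n-p-1): 1.0860 / 3 = 0.3620.
Adj R^2 = 1 - 0.3620 = 0.6380.

0.6380


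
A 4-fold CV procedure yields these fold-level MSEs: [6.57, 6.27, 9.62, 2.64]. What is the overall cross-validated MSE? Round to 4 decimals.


Total MSE across folds = 25.1000.
CV-MSE = 25.1000/4 = 6.2750.

6.2750


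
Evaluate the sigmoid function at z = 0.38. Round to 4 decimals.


exp(-0.3800) = 0.6839.
1 + exp(-z) = 1.6839.
sigmoid = 1/1.6839 = 0.5939.

0.5939


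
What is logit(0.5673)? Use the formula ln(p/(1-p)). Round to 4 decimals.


1 - p = 0.4327.
p/(1-p) = 1.3111.
logit = ln(1.3111) = 0.2708.

0.2708


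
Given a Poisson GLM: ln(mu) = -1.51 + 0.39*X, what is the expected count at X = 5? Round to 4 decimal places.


eta = -1.51 + 0.39 * 5 = 0.4400.
mu = exp(0.4400) = 1.5527.

1.5527


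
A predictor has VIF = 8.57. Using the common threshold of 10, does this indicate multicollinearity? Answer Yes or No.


Compare VIF = 8.57 to the threshold of 10.
8.57 < 10, so the answer is No.

No


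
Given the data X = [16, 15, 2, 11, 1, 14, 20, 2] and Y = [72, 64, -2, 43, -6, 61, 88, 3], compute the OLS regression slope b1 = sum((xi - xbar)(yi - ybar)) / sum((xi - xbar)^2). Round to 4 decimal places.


Calculate xbar = 10.1250, ybar = 40.3750.
S_xx = 386.8750, S_xy = 1924.6250.
Using b1 = S_xy / S_xx = 1924.6250 / 386.8750, we get b1 = 4.9748.

4.9748


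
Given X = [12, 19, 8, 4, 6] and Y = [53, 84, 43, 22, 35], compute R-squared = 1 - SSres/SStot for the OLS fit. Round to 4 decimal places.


Fit the OLS line: b0 = 9.0213, b1 = 3.9162.
SSres = 29.8111.
SStot = 2189.2000.
R^2 = 1 - 29.8111/2189.2000 = 0.9864.

0.9864


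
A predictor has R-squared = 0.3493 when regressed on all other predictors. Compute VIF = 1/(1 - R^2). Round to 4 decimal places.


VIF = 1 / (1 - 0.3493).
= 1 / 0.6507 = 1.5368.

1.5368


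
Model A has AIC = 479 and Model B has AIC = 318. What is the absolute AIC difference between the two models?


|AIC_A - AIC_B| = |479 - 318| = 161.
Model B is preferred (lower AIC).

161


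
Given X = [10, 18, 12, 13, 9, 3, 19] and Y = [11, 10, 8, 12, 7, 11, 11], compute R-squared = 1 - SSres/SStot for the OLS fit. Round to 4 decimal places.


The fitted line is Y = 9.5333 + 0.0389*X.
SSres = 19.7278, SStot = 20.0000.
R^2 = 1 - SSres/SStot = 0.0136.

0.0136


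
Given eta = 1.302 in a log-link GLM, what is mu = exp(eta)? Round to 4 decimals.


The inverse log link gives:
mu = exp(1.302) = 3.6766.

3.6766


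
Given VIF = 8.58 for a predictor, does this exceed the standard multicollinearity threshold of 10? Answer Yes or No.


The threshold is 10.
VIF = 8.58 is < 10.
Multicollinearity indication: No.

No


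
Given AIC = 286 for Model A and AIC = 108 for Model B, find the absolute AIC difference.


Compute |286 - 108| = 178.
Model B has the smaller AIC.

178


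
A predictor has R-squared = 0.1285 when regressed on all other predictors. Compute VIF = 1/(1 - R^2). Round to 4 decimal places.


Denominator: 1 - 0.1285 = 0.8715.
VIF = 1 / 0.8715 = 1.1474.

1.1474


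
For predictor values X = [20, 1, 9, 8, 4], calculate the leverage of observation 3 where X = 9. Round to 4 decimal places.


Compute xbar = 8.4000 with n = 5 observations.
SXX = 209.2000.
Leverage = 1/5 + (9 - 8.4000)^2/209.2000 = 0.2017.

0.2017


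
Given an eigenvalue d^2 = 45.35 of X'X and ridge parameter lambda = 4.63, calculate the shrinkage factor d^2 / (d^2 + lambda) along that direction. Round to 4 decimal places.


Compute the denominator: 45.35 + 4.63 = 49.9800.
Shrinkage factor = 45.35 / 49.9800 = 0.9074.

0.9074


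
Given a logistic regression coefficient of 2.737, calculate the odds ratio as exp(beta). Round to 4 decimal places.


The odds ratio is computed as:
OR = e^(2.737) = 15.4406.

15.4406


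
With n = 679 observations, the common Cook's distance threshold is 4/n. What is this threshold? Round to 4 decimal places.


Using the rule of thumb:
Threshold = 4 / 679 = 0.0059.

0.0059


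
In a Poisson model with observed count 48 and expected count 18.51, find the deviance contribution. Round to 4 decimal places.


y/mu = 48/18.51 = 2.593193 (approx.), and ln(48/18.51) = 0.952890.
y * ln(y/mu) = 48 * 0.952890 = 45.738720.
y - mu = 29.49.
D = 2 * (45.738720 - 29.49) = 32.497440, which rounds to 32.4974.

32.4974


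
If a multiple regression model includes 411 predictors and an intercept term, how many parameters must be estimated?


Each predictor gets one coefficient, plus one intercept.
Total parameters = 411 + 1 = 412.

412


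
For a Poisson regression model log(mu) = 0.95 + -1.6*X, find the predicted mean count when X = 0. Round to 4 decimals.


Compute eta = 0.95 + -1.6 * 0 = 0.9500.
Apply inverse link: mu = e^0.9500 = 2.5857.

2.5857


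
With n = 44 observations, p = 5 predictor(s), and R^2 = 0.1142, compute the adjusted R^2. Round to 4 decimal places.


Using the formula:
(1 - 0.1142) = 0.8858.
Multiply by 43/38: 0.8858 * 43 = 38.0894, then 38.0894 / 38 = 1.0024.
Adj R^2 = 1 - 1.0024 = -0.0024.

-0.0024


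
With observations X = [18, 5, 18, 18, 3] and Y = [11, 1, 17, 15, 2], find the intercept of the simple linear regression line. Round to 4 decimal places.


First find the slope: b1 = 0.9047.
Means: xbar = 12.4000, ybar = 9.2000.
b0 = ybar - b1 * xbar = 9.2000 - 0.9047 * 12.4000 = -2.0185.

-2.0185


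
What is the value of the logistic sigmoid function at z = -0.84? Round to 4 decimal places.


First, exp(0.8400) = 2.3164.
Then sigma(z) = 1/(1 + 2.3164) = 0.3015.

0.3015


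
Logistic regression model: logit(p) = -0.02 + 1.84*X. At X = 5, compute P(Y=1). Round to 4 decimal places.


Linear predictor: z = -0.02 + 1.84 * 5 = 9.1800.
P = 1/(1 + exp(-9.1800)) = 1/(1 + 0.0001) = 0.9999.

0.9999
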